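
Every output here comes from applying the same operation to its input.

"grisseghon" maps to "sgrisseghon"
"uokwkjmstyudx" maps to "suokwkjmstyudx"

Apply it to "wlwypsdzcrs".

What's happening: prepend "s".
So "wlwypsdzcrs" becomes "swlwypsdzcrs".

swlwypsdzcrs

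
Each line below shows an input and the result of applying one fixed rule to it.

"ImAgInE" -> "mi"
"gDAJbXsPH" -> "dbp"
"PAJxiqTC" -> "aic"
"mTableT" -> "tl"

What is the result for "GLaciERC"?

The transformation: keep one character in every 3, starting at position 2 (positions 2nd, 5th, 8th, ...), then convert every letter to lowercase.
Applying both steps to "GLaciERC": "LiC", then "lic".

lic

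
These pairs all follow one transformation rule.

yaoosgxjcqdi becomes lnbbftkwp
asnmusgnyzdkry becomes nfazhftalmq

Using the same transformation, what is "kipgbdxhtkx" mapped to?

In each case the input is transformed by: delete the last 3 characters, then shift every letter 13 places forward in the alphabet (wrapping around) — i.e. ROT13.
For "kipgbdxhtkx", step one produces "kipgbdxh"; step two turns that into "xvctoqku".

xvctoqku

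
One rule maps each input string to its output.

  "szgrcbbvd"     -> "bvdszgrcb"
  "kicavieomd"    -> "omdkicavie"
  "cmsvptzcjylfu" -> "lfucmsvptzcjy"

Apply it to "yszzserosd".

osdyszzser

The rule is to move the last 3 characters to the front (rotate right by 3).
Doing the same to "yszzserosd": "osdyszzser".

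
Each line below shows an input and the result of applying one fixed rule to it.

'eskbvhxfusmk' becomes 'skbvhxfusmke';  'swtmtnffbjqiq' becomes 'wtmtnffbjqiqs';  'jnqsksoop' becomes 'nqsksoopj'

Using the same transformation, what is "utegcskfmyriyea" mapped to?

tegcskfmyriyeau

Looking at the pairs, the operation is to move the first character to the end.
For "utegcskfmyriyea" the result is "tegcskfmyriyeau".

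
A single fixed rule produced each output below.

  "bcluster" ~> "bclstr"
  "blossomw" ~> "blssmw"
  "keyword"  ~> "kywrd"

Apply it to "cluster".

clstr

Each output is the input with this applied: remove every vowel.
On "cluster" that produces "clstr".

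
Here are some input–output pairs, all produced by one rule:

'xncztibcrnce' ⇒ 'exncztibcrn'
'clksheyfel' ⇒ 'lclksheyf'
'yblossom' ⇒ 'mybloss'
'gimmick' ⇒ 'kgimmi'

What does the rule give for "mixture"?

emixtu

Each output is the input with this applied: move the last 2 characters to the front (rotate right by 2), then delete the first character.
Applying both steps to "mixture": "remixtu", then "emixtu".
(Check on "clksheyfel": → "elclksheyf" → "lclksheyf" ✓)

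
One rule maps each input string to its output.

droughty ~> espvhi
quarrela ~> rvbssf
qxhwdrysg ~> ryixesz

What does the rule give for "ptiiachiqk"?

qujjbdij

What's happening: shift every letter 1 place forward in the alphabet (wrapping around), then delete the last 2 characters.
On "ptiiachiqk": the first step gives "qujjbdijrl", and the second then gives "qujjbdij".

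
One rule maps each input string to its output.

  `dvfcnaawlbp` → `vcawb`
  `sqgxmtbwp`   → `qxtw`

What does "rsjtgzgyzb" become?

stzyb

The transformation: keep every other character starting from the second (positions 2nd, 4th, 6th, ...).
Doing the same to "rsjtgzgyzb": "stzyb".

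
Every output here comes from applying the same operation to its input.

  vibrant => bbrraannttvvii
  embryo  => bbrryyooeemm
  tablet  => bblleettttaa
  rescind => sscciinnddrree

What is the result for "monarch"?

nnaarrcchhmmoo

Each output is the input with this applied: move the first 2 characters to the end (rotate left by 2), then double every character.
"monarch" → "narchmo" → "nnaarrcchhmmoo".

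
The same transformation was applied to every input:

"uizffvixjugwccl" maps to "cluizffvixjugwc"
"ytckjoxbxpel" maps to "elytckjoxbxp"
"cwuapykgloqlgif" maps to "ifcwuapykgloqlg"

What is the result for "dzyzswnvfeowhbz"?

The rule is to move the last 2 characters to the front (rotate right by 2).
Applying that to "dzyzswnvfeowhbz" gives "bzdzyzswnvfeowh".

bzdzyzswnvfeowh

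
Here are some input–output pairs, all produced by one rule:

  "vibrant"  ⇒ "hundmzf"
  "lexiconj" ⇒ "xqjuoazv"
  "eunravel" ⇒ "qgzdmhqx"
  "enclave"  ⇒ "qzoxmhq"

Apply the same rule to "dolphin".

paxbtuz

Rule — shift every letter 12 places forward in the alphabet (wrapping around).
Doing the same to "dolphin": "paxbtuz".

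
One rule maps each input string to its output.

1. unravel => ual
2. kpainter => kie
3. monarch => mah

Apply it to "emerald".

erd

Rule — keep one character in every 3, starting at position 1 (positions 1st, 4th, 7th, ...).
For "emerald" the result is "erd".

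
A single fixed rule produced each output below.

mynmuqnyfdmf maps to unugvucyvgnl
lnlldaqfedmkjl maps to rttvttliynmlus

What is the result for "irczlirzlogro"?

zwqzkhtqzhtwo

The transformation: shift every letter 8 places forward in the alphabet (wrapping around), then move the last 2 characters to the front (rotate right by 2).
Starting from "irczlirzlogro": after the first operation, "qzkhtqzhtwozw"; after the second, "zwqzkhtqzhtwo".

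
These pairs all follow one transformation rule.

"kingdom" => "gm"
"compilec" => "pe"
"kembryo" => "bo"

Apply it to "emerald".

rd

Each output is the input with this applied: keep one character in every 3, starting at position 1 (positions 1st, 4th, 7th, ...), then delete the first character.
For "emerald", step one produces "erd"; step two turns that into "rd".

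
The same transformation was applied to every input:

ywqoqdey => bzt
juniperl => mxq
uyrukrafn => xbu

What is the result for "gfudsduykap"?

In each case the input is transformed by: shift every letter 3 places forward in the alphabet (wrapping around), then keep only the first 3 characters.
Applying both steps to "gfudsduykap": "jixgvgxbnds", then "jix".
(Check on "ywqoqdey": → "bztrtghb" → "bzt" ✓)

jix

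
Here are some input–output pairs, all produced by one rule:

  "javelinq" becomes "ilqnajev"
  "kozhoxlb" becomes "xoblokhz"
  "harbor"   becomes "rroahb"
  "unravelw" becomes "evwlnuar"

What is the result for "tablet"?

In each case the input is transformed by: swap each adjacent pair of characters (1↔2, 3↔4, ...), then swap the front and back halves of the string.
Working it through for "tablet": intermediate "atlbte", final "bteatl".
(Check on "unravelw": → "nuarevwl" → "evwlnuar" ✓)

bteatl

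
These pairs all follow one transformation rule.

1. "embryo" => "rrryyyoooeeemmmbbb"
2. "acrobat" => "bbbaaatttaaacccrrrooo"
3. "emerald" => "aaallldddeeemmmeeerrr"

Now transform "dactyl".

Each output is the input with this applied: move the last 3 characters to the front (rotate right by 3), then repeat every character 3 times.
For "dactyl", step one produces "tyldac"; step two turns that into "tttyyyllldddaaaccc".

tttyyyllldddaaaccc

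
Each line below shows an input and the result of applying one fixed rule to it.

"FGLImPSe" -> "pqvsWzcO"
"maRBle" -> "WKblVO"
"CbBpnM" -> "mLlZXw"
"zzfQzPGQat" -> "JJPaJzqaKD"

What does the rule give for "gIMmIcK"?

The transformation: shift every letter 10 places forward in the alphabet (wrapping around), then flip the case of every letter.
Applying both steps to "gIMmIcK": "qSWwSmU", then "QswWsMu".

QswWsMu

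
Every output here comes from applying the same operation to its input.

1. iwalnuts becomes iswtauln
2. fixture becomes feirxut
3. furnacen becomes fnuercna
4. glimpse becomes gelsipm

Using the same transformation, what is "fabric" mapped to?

fcaibr

The pattern: take characters alternately from the front and the back (1st, last, 2nd, 2nd-last, ...).
Applying that to "fabric" gives "fcaibr".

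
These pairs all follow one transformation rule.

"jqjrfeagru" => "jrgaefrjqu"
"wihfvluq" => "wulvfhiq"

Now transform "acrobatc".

ataborcc

In each case the input is transformed by: swap the first and last characters, then reverse the string.
Starting from "acrobatc": after the first operation, "ccrobata"; after the second, "ataborcc".
(Check on "jqjrfeagru": → "uqjrfeagrj" → "jrgaefrjqu" ✓)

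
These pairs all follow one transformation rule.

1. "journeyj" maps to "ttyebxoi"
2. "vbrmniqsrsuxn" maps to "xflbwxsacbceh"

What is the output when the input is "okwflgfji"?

syugpvqpt

Looking at the pairs, the operation is to move the last character to the front, then shift every letter 10 places forward in the alphabet (wrapping around).
Starting from "okwflgfji": after the first operation, "iokwflgfj"; after the second, "syugpvqpt".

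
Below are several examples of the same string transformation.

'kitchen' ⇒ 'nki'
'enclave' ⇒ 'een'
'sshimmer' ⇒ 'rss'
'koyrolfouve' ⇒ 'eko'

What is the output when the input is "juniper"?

The pattern: move the last character to the front, then keep only the first 3 characters.
Starting from "juniper": after the first operation, "rjunipe"; after the second, "rju".

rju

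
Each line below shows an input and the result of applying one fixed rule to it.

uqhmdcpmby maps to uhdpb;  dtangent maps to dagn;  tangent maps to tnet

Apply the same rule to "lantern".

The pattern: keep every other character starting from the first (positions 1st, 3rd, 5th, ...).
On "lantern" that produces "lnen".

lnen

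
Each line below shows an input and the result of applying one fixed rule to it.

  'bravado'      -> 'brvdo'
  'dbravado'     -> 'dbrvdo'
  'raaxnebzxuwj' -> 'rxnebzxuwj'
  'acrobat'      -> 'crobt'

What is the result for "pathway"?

pthwy

The transformation: remove every "a".
So "pathway" becomes "pthwy".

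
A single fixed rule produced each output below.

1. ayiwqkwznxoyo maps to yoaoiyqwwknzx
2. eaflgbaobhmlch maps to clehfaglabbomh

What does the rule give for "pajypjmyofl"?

In each case the input is transformed by: move the last 3 characters to the front (rotate right by 3), then swap each adjacent pair of characters (1↔2, 3↔4, ...).
Applying both steps to "pajypjmyofl": "oflpajypjmy", then "fopljapymjy".

fopljapymjy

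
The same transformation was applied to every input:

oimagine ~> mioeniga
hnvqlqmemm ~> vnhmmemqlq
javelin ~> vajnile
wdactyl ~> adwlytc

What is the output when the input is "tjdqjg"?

What's happening: reverse the string, then move the last 3 characters to the front (rotate right by 3).
For "tjdqjg", step one produces "gjqdjt"; step two turns that into "djtgjq".

djtgjq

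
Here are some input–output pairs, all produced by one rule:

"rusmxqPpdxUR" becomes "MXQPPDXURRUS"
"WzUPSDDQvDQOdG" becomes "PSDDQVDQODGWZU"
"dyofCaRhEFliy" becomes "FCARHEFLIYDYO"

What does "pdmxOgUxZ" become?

The rule is to move the first 3 characters to the end (rotate left by 3), then convert every letter to uppercase.
"pdmxOgUxZ" → "xOgUxZpdm" → "XOGUXZPDM".

XOGUXZPDM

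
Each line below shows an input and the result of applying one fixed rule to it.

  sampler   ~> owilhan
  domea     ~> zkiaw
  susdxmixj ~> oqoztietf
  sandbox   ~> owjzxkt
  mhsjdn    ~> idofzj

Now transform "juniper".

Each output is the input with this applied: shift every letter 4 places backward in the alphabet (wrapping around).
Doing the same to "juniper": "fqjelan".

fqjelan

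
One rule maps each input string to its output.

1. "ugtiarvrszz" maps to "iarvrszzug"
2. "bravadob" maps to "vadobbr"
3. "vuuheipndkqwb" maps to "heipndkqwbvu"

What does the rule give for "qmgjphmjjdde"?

Looking at the pairs, the operation is to move the first 3 characters to the end (rotate left by 3), then delete the last character.
Starting from "qmgjphmjjdde": after the first operation, "jphmjjddeqmg"; after the second, "jphmjjddeqm".

jphmjjddeqm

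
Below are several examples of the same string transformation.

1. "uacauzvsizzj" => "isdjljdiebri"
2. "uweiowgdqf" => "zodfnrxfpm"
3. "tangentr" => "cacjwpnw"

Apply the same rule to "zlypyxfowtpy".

yhiuhyhgoxfc

Rule — shift every letter 9 places forward in the alphabet (wrapping around), then move the last 2 characters to the front (rotate right by 2).
For "zlypyxfowtpy", step one produces "iuhyhgoxfcyh"; step two turns that into "yhiuhyhgoxfc".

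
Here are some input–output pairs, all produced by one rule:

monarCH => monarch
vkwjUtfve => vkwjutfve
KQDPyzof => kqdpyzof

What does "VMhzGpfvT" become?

Looking at the pairs, the operation is to convert every letter to lowercase.
Applying that to "VMhzGpfvT" gives "vmhzgpfvt".

vmhzgpfvt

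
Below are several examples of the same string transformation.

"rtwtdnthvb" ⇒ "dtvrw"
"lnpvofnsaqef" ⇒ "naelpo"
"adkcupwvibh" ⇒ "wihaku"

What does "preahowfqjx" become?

What's happening: keep every other character starting from the first (positions 1st, 3rd, 5th, ...), then move the last 3 characters to the front (rotate right by 3).
For "preahowfqjx", step one produces "pehwqx"; step two turns that into "wqxpeh".

wqxpeh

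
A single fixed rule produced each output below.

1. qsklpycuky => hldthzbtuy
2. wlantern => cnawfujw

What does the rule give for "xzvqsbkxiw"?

Looking at the pairs, the operation is to swap the front and back halves of the string, then shift every letter 9 places forward in the alphabet (wrapping around).
Applying both steps to "xzvqsbkxiw": "bkxiwxzvqs", then "ktgrfgiezb".

ktgrfgiezb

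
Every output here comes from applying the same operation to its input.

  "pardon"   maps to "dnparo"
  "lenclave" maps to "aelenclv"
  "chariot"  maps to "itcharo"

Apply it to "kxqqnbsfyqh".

In each case the input is transformed by: move the last 2 characters to the front (rotate right by 2), then swap the first and last characters.
"kxqqnbsfyqh" → "qhkxqqnbsfy" → "yhkxqqnbsfq".

yhkxqqnbsfq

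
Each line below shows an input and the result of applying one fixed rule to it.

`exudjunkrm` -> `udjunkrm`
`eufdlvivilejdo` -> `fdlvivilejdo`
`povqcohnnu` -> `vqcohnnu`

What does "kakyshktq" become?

Looking at the pairs, the operation is to delete the first 2 characters.
"kakyshktq" → "kyshktq".

kyshktq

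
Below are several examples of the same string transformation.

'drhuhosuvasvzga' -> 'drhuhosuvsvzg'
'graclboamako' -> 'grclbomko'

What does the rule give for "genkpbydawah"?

The transformation: remove every "a".
Doing the same to "genkpbydawah": "genkpbydwh".

genkpbydwh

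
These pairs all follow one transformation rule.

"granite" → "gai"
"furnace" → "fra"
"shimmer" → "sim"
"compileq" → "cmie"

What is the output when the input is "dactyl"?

What's happening: swap each adjacent pair of characters (1↔2, 3↔4, ...), then keep every other character starting from the second (positions 2nd, 4th, 6th, ...).
"dactyl" → "adtcly" → "dcy".

dcy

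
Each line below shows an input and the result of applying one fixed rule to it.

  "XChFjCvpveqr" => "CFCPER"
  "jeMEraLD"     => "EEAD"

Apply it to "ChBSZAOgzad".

HSAGA

The rule is to keep every other character starting from the second (positions 2nd, 4th, 6th, ...), then convert every letter to uppercase.
On "ChBSZAOgzad": the first step gives "hSAga", and the second then gives "HSAGA".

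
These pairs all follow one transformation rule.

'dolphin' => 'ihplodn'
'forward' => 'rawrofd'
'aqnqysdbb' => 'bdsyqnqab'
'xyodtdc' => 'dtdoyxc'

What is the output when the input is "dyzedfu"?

What's happening: move the last character to the front, then reverse the string.
For "dyzedfu", step one produces "udyzedf"; step two turns that into "fdezydu".

fdezydu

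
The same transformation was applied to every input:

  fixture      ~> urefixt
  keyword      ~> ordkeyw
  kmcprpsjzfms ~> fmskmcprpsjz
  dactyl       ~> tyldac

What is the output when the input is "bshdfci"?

fcibshd

Each output is the input with this applied: move the last 3 characters to the front (rotate right by 3).
"bshdfci" → "fcibshd".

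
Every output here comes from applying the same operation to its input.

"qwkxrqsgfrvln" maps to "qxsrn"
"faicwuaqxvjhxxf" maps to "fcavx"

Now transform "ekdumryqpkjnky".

The pattern: keep one character in every 3, starting at position 1 (positions 1st, 4th, 7th, ...).
"ekdumryqpkjnky" → "euykk".

euykk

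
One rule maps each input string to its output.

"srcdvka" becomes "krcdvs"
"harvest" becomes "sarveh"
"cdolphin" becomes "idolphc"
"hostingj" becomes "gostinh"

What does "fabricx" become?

Rule — delete the last character, then swap the first and last characters.
Starting from "fabricx": after the first operation, "fabric"; after the second, "cabrif".
(Check on "harvest": → "harves" → "sarveh" ✓)

cabrif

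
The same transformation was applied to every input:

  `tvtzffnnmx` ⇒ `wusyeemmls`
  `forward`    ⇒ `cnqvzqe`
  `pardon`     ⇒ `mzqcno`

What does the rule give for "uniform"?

lmhenqt

The rule is to shift every letter 1 place backward in the alphabet (wrapping around), then swap the first and last characters.
For "uniform", step one produces "tmhenql"; step two turns that into "lmhenqt".
(Check on "pardon": → "ozqcnm" → "mzqcno" ✓)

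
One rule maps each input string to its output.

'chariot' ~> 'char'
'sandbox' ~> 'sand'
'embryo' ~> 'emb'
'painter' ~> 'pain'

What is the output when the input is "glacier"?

glac

The transformation: delete the last 3 characters.
On "glacier" that produces "glac".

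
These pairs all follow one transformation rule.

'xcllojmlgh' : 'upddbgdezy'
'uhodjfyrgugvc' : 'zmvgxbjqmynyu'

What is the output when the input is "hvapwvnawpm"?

The pattern: swap each adjacent pair of characters (1↔2, 3↔4, ...), then shift every letter 8 places backward in the alphabet (wrapping around).
On "hvapwvnawpm": the first step gives "vhpavwanpwm", and the second then gives "nzhsnosfhoe".

nzhsnosfhoe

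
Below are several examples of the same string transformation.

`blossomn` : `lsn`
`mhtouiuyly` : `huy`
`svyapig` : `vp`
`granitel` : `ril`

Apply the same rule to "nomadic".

od

The transformation: keep one character in every 3, starting at position 2 (positions 2nd, 5th, 8th, ...).
"nomadic" → "od".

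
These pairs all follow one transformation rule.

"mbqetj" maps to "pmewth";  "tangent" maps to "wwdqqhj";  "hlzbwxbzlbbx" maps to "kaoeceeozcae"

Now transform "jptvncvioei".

Looking at the pairs, the operation is to take characters alternately from the front and the back (1st, last, 2nd, 2nd-last, ...), then shift every letter 3 places forward in the alphabet (wrapping around).
For "jptvncvioei", step one produces "jipetovinvc"; step two turns that into "mlshwrylqyf".

mlshwrylqyf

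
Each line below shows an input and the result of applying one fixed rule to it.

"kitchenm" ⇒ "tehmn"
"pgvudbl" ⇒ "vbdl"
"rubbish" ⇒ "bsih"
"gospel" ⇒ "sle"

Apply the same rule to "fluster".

uetr

What's happening: swap each adjacent pair of characters (1↔2, 3↔4, ...), then delete the first 3 characters.
On "fluster": the first step gives "lfsuetr", and the second then gives "uetr".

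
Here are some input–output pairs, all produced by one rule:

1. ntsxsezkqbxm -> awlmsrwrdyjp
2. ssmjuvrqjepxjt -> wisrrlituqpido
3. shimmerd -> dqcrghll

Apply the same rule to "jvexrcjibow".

anviudwqbih

The transformation: shift every letter 1 place backward in the alphabet (wrapping around), then move the last 3 characters to the front (rotate right by 3).
On "jvexrcjibow": the first step gives "iudwqbihanv", and the second then gives "anviudwqbih".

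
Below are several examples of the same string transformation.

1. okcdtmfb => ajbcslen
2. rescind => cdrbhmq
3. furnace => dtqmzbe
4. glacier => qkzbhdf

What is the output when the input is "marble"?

dzqakl

Rule — shift every letter 1 place backward in the alphabet (wrapping around), then swap the first and last characters.
On "marble": the first step gives "lzqakd", and the second then gives "dzqakl".
(Check on "furnace": → "etqmzbd" → "dtqmzbe" ✓)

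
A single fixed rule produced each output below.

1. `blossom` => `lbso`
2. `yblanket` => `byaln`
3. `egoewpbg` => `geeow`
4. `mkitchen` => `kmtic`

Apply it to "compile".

Looking at the pairs, the operation is to delete the last 3 characters, then swap each adjacent pair of characters (1↔2, 3↔4, ...).
On "compile": the first step gives "comp", and the second then gives "ocpm".

ocpm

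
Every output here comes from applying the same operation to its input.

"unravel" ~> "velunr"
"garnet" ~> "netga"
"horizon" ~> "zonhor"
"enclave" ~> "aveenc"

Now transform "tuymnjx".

The transformation: move the last 3 characters to the front (rotate right by 3), then delete the last character.
For "tuymnjx", step one produces "njxtuym"; step two turns that into "njxtuy".

njxtuy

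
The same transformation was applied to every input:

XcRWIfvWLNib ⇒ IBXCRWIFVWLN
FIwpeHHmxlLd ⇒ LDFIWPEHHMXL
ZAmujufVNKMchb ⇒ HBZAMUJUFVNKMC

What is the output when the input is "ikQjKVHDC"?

DCIKQJKVH

In each case the input is transformed by: move the last 2 characters to the front (rotate right by 2), then convert every letter to uppercase.
For "ikQjKVHDC", step one produces "DCikQjKVH"; step two turns that into "DCIKQJKVH".
(Check on "ZAmujufVNKMchb": → "hbZAmujufVNKMc" → "HBZAMUJUFVNKMC" ✓)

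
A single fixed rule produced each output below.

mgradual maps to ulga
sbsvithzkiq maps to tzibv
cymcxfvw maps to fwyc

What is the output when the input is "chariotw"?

Looking at the pairs, the operation is to keep every other character starting from the second (positions 2nd, 4th, 6th, ...), then move the first 2 characters to the end (rotate left by 2).
For "chariotw", step one produces "hrow"; step two turns that into "owhr".

owhr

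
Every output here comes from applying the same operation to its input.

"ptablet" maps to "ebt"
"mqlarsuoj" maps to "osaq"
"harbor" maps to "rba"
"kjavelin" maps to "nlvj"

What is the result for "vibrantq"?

Looking at the pairs, the operation is to keep every other character starting from the second (positions 2nd, 4th, 6th, ...), then reverse the string.
Applying both steps to "vibrantq": "irnq", then "qnri".

qnri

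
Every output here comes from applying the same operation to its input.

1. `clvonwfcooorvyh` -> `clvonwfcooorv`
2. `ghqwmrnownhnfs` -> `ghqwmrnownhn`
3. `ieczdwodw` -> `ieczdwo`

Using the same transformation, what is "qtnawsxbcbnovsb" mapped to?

The pattern: delete the last 2 characters.
So "qtnawsxbcbnovsb" becomes "qtnawsxbcbnov".

qtnawsxbcbnov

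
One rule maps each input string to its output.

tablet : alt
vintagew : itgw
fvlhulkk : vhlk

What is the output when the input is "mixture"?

What's happening: keep every other character starting from the second (positions 2nd, 4th, 6th, ...).
So "mixture" becomes "itr".

itr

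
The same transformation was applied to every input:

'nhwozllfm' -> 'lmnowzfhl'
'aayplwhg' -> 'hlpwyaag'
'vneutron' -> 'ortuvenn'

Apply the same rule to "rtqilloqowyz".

What's happening: sort the characters into alphabetical order, then move the first 3 characters to the end (rotate left by 3).
"rtqilloqowyz" → "illooqqrtwyz" → "ooqqrtwyzill".
(Check on "vneutron": → "ennortuv" → "ortuvenn" ✓)

ooqqrtwyzill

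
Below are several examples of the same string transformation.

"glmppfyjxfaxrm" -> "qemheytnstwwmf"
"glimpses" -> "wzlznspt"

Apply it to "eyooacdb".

The pattern: swap the front and back halves of the string, then shift every letter 7 places forward in the alphabet (wrapping around).
Working it through for "eyooacdb": intermediate "acdbeyoo", final "hjkilfvv".

hjkilfvv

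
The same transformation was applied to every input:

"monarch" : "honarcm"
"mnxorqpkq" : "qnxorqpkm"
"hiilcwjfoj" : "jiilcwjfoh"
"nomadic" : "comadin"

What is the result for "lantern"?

Rule — swap the first and last characters.
So "lantern" becomes "nanterl".

nanterl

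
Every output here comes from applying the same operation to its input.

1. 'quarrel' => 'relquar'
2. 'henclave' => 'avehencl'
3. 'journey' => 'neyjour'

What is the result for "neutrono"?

The pattern: move the last 3 characters to the front (rotate right by 3).
"neutrono" → "ononeutr".

ononeutr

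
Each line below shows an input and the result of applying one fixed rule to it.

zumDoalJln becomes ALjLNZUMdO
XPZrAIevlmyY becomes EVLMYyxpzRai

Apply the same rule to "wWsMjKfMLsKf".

FmlSkFWwSmJk

In each case the input is transformed by: swap the front and back halves of the string, then flip the case of every letter.
On "wWsMjKfMLsKf": the first step gives "fMLsKfwWsMjK", and the second then gives "FmlSkFWwSmJk".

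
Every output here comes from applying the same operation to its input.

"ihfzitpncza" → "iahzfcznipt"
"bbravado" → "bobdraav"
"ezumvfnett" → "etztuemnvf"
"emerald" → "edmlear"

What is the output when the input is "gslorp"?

gpsrlo

Looking at the pairs, the operation is to take characters alternately from the front and the back (1st, last, 2nd, 2nd-last, ...).
"gslorp" → "gpsrlo".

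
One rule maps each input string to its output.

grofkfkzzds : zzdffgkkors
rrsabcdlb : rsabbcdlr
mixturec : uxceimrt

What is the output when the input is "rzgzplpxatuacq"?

zzaacglppqrtux

The pattern: sort the characters into alphabetical order, then move the last 2 characters to the front (rotate right by 2).
"rzgzplpxatuacq" → "aacglppqrtuxzz" → "zzaacglppqrtux".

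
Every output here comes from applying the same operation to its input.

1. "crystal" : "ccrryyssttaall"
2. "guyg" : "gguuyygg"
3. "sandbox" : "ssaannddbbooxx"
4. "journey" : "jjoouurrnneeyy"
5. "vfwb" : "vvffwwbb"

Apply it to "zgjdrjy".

zzggjjddrrjjyy

The rule is to double every character.
For "zgjdrjy" the result is "zzggjjddrrjjyy".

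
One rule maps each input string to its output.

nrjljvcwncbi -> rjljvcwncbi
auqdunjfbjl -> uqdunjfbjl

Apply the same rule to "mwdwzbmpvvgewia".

The transformation: delete the first character.
On "mwdwzbmpvvgewia" that produces "wdwzbmpvvgewia".

wdwzbmpvvgewia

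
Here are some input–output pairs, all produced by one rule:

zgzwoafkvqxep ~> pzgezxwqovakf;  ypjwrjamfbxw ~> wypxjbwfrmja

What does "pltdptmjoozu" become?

uplztodopjtm

In each case the input is transformed by: swap the first and last characters, then take characters alternately from the front and the back (1st, last, 2nd, 2nd-last, ...).
Applying both steps to "pltdptmjoozu": "ultdptmjoozp", then "uplztodopjtm".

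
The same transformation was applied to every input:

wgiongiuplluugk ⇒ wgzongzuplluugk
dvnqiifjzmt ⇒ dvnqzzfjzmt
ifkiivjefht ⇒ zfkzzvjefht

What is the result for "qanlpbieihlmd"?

In each case the input is transformed by: replace every "i" with "z".
"qanlpbieihlmd" → "qanlpbzezhlmd".

qanlpbzezhlmd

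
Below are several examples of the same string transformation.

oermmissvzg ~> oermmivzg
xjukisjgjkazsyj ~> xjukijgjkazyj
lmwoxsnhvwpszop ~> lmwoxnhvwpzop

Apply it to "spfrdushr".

The rule is to remove every "s".
Applying that to "spfrdushr" gives "pfrduhr".

pfrduhr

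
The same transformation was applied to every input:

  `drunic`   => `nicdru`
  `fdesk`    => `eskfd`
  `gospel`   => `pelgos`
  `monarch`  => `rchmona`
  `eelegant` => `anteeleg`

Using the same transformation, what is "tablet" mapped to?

Rule — move the last 3 characters to the front (rotate right by 3).
"tablet" → "lettab".

lettab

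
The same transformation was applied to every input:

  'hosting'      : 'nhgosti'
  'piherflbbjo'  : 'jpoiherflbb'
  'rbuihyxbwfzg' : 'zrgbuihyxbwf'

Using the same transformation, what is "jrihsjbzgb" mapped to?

gjbrihsjbz

The pattern: swap the first and last characters, then move the last 2 characters to the front (rotate right by 2).
Applying both steps to "jrihsjbzgb": "brihsjbzgj", then "gjbrihsjbz".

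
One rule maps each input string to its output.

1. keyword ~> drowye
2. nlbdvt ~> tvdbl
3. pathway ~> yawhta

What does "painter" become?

Rule — delete the first character, then reverse the string.
On "painter": the first step gives "ainter", and the second then gives "retnia".

retnia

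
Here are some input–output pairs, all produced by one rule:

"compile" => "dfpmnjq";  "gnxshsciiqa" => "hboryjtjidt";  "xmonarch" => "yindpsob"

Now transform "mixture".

nfjsyvu

The pattern: take characters alternately from the front and the back (1st, last, 2nd, 2nd-last, ...), then shift every letter 1 place forward in the alphabet (wrapping around).
Applying both steps to "mixture": "meirxut", then "nfjsyvu".
(Check on "xmonarch": → "xhmcorna" → "yindpsob" ✓)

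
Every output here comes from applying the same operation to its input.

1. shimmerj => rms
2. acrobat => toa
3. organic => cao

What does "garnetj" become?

The rule is to keep one character in every 3, starting at position 1 (positions 1st, 4th, 7th, ...), then reverse the string.
Working it through for "garnetj": intermediate "gnj", final "jng".
(Check on "shimmerj": → "smr" → "rms" ✓)

jng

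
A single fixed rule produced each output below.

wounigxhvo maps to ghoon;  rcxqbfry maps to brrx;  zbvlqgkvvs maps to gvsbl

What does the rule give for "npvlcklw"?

Each output is the input with this applied: swap the front and back halves of the string, then keep every other character starting from the first (positions 1st, 3rd, 5th, ...).
Working it through for "npvlcklw": intermediate "cklwnpvl", final "clnv".

clnv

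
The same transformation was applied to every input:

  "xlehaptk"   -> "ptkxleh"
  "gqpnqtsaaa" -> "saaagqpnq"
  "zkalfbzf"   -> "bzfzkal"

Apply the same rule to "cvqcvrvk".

Rule — swap the front and back halves of the string, then delete the first character.
On "cvqcvrvk": the first step gives "vrvkcvqc", and the second then gives "rvkcvqc".

rvkcvqc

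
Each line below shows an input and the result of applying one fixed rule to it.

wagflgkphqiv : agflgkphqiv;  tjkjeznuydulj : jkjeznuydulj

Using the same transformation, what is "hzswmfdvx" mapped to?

zswmfdvx

What's happening: delete the first character.
So "hzswmfdvx" becomes "zswmfdvx".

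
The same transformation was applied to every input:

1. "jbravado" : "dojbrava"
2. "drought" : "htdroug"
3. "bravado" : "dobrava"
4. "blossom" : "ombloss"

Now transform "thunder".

The rule is to move the last 2 characters to the front (rotate right by 2).
"thunder" → "erthund".

erthund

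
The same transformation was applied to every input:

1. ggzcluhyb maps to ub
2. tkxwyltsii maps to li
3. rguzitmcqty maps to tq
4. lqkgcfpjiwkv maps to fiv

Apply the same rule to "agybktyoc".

tc

The rule is to keep one character in every 3, starting at position 3 (positions 3rd, 6th, 9th, ...), then delete the first character.
On "agybktyoc": the first step gives "ytc", and the second then gives "tc".
(Check on "lqkgcfpjiwkv": → "kfiv" → "fiv" ✓)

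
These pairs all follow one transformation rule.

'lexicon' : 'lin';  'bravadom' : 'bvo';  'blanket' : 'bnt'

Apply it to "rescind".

rcd

Looking at the pairs, the operation is to keep one character in every 3, starting at position 1 (positions 1st, 4th, 7th, ...).
So "rescind" becomes "rcd".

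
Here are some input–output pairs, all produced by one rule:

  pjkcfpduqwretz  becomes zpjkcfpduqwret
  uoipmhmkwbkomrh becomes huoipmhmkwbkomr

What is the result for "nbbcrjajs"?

What's happening: move the last character to the front.
"nbbcrjajs" → "snbbcrjaj".

snbbcrjaj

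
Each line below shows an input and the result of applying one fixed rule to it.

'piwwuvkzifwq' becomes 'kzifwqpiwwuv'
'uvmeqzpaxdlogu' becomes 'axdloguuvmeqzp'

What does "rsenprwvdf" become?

Each output is the input with this applied: swap the front and back halves of the string.
So "rsenprwvdf" becomes "rwvdfrsenp".

rwvdfrsenp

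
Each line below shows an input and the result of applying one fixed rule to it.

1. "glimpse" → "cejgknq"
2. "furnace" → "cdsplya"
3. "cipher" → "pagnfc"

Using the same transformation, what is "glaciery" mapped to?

wejyagcp

Each output is the input with this applied: move the last character to the front, then shift every letter 2 places backward in the alphabet (wrapping around).
Starting from "glaciery": after the first operation, "yglacier"; after the second, "wejyagcp".
(Check on "cipher": → "rciphe" → "pagnfc" ✓)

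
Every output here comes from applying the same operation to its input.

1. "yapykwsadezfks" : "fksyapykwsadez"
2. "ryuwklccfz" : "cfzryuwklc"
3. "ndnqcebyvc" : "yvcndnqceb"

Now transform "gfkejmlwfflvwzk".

wzkgfkejmlwfflv

In each case the input is transformed by: move the last 3 characters to the front (rotate right by 3).
Applying that to "gfkejmlwfflvwzk" gives "wzkgfkejmlwfflv".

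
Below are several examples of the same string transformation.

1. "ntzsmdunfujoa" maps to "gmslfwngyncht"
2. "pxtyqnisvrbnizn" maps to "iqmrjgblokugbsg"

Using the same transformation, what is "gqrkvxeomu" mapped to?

The transformation: shift every letter 7 places backward in the alphabet (wrapping around).
So "gqrkvxeomu" becomes "zjkdoqxhfn".

zjkdoqxhfn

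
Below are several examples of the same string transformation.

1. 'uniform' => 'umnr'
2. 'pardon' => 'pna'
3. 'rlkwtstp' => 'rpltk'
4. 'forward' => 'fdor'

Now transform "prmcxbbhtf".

The pattern: take characters alternately from the front and the back (1st, last, 2nd, 2nd-last, ...), then delete the last 3 characters.
"prmcxbbhtf" → "pfrtmhcbxb" → "pfrtmhc".

pfrtmhc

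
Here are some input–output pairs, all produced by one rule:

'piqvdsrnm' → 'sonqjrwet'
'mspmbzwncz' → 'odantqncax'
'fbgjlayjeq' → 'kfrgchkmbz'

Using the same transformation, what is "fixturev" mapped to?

Looking at the pairs, the operation is to move the last 3 characters to the front (rotate right by 3), then shift every letter 1 place forward in the alphabet (wrapping around).
"fixturev" → "revfixtu" → "sfwgjyuv".

sfwgjyuv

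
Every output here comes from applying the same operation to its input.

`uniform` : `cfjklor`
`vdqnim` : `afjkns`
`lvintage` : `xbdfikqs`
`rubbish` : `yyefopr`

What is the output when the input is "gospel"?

Rule — sort the characters into alphabetical order, then shift every letter 3 places backward in the alphabet (wrapping around).
On "gospel": the first step gives "eglops", and the second then gives "bdilmp".
(Check on "vdqnim": → "dimnqv" → "afjkns" ✓)

bdilmp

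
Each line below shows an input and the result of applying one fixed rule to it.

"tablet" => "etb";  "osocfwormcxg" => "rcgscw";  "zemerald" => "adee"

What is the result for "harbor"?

Each output is the input with this applied: swap the front and back halves of the string, then keep every other character starting from the second (positions 2nd, 4th, 6th, ...).
On "harbor": the first step gives "borhar", and the second then gives "ohr".

ohr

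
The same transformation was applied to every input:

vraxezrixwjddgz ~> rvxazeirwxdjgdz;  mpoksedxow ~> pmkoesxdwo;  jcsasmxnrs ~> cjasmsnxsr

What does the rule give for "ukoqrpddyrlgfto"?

kuqoprddrygltfo

The rule is to swap each adjacent pair of characters (1↔2, 3↔4, ...).
So "ukoqrpddyrlgfto" becomes "kuqoprddrygltfo".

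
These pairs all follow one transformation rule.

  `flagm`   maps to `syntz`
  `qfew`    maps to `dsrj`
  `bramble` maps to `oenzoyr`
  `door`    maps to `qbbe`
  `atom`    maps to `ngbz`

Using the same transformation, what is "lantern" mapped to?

The rule is to shift every letter 13 places forward in the alphabet (wrapping around) — i.e. ROT13.
For "lantern" the result is "ynagrea".

ynagrea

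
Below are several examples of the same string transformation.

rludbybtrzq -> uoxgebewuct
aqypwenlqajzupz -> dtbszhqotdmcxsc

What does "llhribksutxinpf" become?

In each case the input is transformed by: shift every letter 3 places forward in the alphabet (wrapping around).
So "llhribksutxinpf" becomes "ookulenvxwalqsi".

ookulenvxwalqsi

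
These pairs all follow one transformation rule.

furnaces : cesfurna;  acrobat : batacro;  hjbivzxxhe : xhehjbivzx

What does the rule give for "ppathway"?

wayppath

In each case the input is transformed by: move the last 3 characters to the front (rotate right by 3).
So "ppathway" becomes "wayppath".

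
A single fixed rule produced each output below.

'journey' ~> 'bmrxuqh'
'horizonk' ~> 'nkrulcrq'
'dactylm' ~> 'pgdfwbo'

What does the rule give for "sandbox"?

avdqger

Each output is the input with this applied: shift every letter 3 places forward in the alphabet (wrapping around), then move the last character to the front.
Working it through for "sandbox": intermediate "vdqgera", final "avdqger".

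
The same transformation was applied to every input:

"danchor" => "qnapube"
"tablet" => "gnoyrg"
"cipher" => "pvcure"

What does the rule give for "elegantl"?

ryrtnagy

The rule is to shift every letter 13 places forward in the alphabet (wrapping around) — i.e. ROT13.
For "elegantl" the result is "ryrtnagy".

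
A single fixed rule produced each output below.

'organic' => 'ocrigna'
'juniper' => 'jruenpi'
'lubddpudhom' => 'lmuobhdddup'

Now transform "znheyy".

zynyhe

Each output is the input with this applied: take characters alternately from the front and the back (1st, last, 2nd, 2nd-last, ...).
"znheyy" → "zynyhe".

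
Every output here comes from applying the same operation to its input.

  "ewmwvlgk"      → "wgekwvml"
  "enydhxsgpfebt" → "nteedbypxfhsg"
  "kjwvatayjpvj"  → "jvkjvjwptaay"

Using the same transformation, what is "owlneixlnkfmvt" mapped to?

wvotnflmineklx

Looking at the pairs, the operation is to swap each adjacent pair of characters (1↔2, 3↔4, ...), then take characters alternately from the front and the back (1st, last, 2nd, 2nd-last, ...).
Working it through for "owlneixlnkfmvt": intermediate "wonlielxknmftv", final "wvotnflmineklx".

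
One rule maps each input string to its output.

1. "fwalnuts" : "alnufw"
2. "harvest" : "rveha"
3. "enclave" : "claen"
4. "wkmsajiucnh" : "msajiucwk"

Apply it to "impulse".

What's happening: delete the last 2 characters, then move the first 2 characters to the end (rotate left by 2).
For "impulse", step one produces "impul"; step two turns that into "pulim".
(Check on "enclave": → "encla" → "claen" ✓)

pulim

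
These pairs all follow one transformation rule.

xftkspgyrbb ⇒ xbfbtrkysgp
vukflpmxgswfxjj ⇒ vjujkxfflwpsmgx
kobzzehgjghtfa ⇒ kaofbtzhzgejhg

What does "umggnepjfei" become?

In each case the input is transformed by: take characters alternately from the front and the back (1st, last, 2nd, 2nd-last, ...).
So "umggnepjfei" becomes "uimegfgjnpe".

uimegfgjnpe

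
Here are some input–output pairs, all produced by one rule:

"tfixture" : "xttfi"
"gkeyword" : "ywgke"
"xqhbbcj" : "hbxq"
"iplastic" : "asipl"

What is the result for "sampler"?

mpsa

What's happening: delete the last 3 characters, then move the last 2 characters to the front (rotate right by 2).
For "sampler", step one produces "samp"; step two turns that into "mpsa".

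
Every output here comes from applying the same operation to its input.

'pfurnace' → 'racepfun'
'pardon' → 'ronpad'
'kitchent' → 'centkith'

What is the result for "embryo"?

byoemr

Looking at the pairs, the operation is to swap the front and back halves of the string, then swap the first and last characters.
On "embryo": the first step gives "ryoemb", and the second then gives "byoemr".
(Check on "kitchent": → "hentkitc" → "centkith" ✓)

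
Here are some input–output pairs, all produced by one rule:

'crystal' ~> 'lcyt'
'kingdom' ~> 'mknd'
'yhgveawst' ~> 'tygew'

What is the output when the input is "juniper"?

rjnp

Each output is the input with this applied: keep every other character starting from the first (positions 1st, 3rd, 5th, ...), then move the last character to the front.
For "juniper", step one produces "jnpr"; step two turns that into "rjnp".
(Check on "kingdom": → "kndm" → "mknd" ✓)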